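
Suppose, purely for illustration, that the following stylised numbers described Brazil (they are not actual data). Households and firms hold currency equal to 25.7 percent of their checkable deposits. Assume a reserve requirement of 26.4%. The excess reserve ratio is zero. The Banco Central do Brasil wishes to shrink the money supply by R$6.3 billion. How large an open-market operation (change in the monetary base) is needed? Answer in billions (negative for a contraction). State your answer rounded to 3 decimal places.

-2.611 billion

The money multiplier is m = (1 + c) / (rr + c) = (1 + 0.257) / (0.264 + 0.257) ≈ 2.41267.
ΔMB = ΔM / m = (−6.3) / 2.41267 ≈ -2.6112 billion.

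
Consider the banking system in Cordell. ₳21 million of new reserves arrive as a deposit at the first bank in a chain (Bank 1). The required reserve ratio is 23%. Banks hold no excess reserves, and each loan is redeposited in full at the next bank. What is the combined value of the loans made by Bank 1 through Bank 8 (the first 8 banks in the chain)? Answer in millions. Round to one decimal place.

Bank i lends (1 − rr)^i of the original deposit: Bank 1 lends 21·0.7700 = 16.1700, Bank 2 lends 21·0.7700² = 12.4509, and so on.
Summing a geometric series: total = 21·[0.7700·(1 − 0.7700^8) / (1 − 0.7700)] ≈ 61.6166 million.

₳61.6 million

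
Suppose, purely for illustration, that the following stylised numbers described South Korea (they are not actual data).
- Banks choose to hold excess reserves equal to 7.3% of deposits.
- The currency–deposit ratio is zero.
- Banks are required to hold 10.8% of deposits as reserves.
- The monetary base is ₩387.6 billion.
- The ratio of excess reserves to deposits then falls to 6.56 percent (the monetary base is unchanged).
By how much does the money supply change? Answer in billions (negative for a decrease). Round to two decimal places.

Initially m₁ = 1 / (0.108 + 0.073) ≈ 5.524862, so M₁ = 5.524862 × 387.6 ≈ 2141.4365 billion.
After the change m₂ = 1 / (0.108 + 0.0656) ≈ 5.760369, so M₂ = 5.760369 × 387.6 ≈ 2232.719 billion.
ΔM = M₂ − M₁ = 2232.719 − 2141.4365 = 91.2825 billion.

₩91.28 billion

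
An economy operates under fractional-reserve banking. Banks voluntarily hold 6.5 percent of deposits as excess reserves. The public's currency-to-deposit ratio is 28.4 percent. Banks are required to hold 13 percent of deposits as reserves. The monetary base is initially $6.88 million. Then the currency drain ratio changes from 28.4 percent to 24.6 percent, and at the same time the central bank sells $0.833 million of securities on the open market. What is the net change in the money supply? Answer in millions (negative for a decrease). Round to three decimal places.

Before: m₁ = (1 + 0.284) / (0.13 + 0.065 + 0.284) ≈ 2.68058, MB₁ = 6.88, so M₁ = 2.68058 × 6.88 ≈ 18.4424 million.
After: m₂ = (1 + 0.246) / (0.13 + 0.065 + 0.246) ≈ 2.82540, MB₂ = 6.88 − 0.833 = 6.047, so M₂ = 2.82540 × 6.047 ≈ 17.0852 million.
ΔM = M₂ − M₁ = 17.0852 − 18.4424 = -1.3572 million.

-1.357 million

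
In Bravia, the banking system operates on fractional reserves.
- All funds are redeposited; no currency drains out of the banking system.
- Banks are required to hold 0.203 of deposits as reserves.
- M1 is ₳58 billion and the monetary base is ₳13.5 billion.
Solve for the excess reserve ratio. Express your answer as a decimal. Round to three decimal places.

0.030

Using m = M/MB = 58/13.5 ≈ 4.296296. Since m = (1 + c)/(c + rr + e), the denominator satisfies c + rr + e = (1 + c)/m = (1 + 0) / 4.296296 ≈ 0.232759.
With c = 0 and rr = 0.203, the excess reserve ratio is 0.232759 − 0 − 0.203 = 0.029759.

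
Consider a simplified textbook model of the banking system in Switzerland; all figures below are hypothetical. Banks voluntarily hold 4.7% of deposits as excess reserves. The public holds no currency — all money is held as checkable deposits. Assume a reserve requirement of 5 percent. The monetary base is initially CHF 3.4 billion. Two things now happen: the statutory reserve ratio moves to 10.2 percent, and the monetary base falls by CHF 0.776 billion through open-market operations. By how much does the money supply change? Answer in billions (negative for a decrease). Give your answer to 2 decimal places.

Before: m₁ = 1 / (0.05 + 0.047) ≈ 10.3093, MB₁ = 3.4, so M₁ = 10.3093 × 3.4 ≈ 35.0516 billion.
After: m₂ = 1 / (0.102 + 0.047) ≈ 6.7114, MB₂ = 3.4 − 0.776 = 2.624, so M₂ = 6.7114 × 2.624 ≈ 17.6107 billion.
ΔM = M₂ − M₁ = 17.6107 − 35.0516 = -17.4409 billion.

-17.44 billion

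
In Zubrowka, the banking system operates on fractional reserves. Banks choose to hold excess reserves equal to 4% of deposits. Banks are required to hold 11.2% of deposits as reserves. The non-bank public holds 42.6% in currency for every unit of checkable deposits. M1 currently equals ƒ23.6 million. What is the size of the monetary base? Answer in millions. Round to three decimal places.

The money multiplier is m = (1 + c) / (rr + e + c) = (1 + 0.426) / (0.112 + 0.04 + 0.426) ≈ 2.467128.
MB = M / m = 23.6 / 2.467128 ≈ 9.5658 million.

ƒ9.566 million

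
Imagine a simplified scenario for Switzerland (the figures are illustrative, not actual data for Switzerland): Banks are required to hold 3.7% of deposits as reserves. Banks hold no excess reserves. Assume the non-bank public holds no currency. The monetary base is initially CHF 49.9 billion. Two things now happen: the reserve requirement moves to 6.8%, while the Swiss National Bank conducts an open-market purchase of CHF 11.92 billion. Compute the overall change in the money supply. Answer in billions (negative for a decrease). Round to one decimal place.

Before: m₁ = 1 / (0.037) ≈ 27.0270, MB₁ = 49.9, so M₁ = 27.0270 × 49.9 = 1348.6473 billion.
After: m₂ = 1 / (0.068) ≈ 14.7059, MB₂ = 49.9 + 11.92 = 61.82, so M₂ = 14.7059 × 61.82 ≈ 909.1187 billion.
ΔM = M₂ − M₁ = 909.1187 − 1348.6473 = -439.5286 billion.

-439.5 billion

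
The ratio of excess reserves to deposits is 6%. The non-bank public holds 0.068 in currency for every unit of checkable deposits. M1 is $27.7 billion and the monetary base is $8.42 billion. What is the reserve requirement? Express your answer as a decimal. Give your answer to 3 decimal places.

0.197

Using m = M/MB = 27.7/8.42 ≈ 3.289786. Since m = (1 + c)/(c + rr + e), the denominator satisfies c + rr + e = (1 + c)/m = (1 + 0.068) / 3.289786 ≈ 0.324641.
With c = 0.068 and e = 0.06, the reserve requirement is 0.324641 − 0.068 − 0.06 = 0.196641.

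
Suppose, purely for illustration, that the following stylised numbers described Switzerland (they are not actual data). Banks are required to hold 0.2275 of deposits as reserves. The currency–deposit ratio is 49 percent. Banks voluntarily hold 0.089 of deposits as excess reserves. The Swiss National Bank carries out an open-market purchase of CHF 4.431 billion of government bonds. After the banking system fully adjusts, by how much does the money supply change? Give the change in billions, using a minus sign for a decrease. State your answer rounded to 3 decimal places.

CHF 8.186 billion

The money multiplier is m = (1 + c) / (rr + e + c) = (1 + 0.49) / (0.2275 + 0.089 + 0.49) ≈ 1.84749.
The purchase adds 4.431 billion of base, so ΔM = m × ΔMB = 1.84749 × (+4.431) ≈ 8.1862 billion.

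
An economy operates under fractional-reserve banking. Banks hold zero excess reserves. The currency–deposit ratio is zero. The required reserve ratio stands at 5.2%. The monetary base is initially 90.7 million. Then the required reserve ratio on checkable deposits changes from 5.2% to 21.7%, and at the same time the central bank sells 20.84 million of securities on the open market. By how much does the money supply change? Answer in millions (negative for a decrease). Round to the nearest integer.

-1422 million

Before: m₁ = 1 / (0.052) ≈ 19.2308, MB₁ = 90.7, so M₁ = 19.2308 × 90.7 ≈ 1744.2336 million.
After: m₂ = 1 / (0.217) ≈ 4.6083, MB₂ = 90.7 − 20.84 = 69.86, so M₂ = 4.6083 × 69.86 ≈ 321.9358 million.
ΔM = M₂ − M₁ = 321.9358 − 1744.2336 = -1422.2978 million.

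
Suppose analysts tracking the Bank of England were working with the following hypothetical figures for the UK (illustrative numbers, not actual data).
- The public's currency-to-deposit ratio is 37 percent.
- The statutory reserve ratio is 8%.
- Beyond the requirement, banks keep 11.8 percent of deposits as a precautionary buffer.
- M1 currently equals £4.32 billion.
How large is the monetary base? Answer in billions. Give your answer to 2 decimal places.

£1.79 billion

The money multiplier is m = (1 + c) / (rr + e + c) = (1 + 0.37) / (0.08 + 0.118 + 0.37) ≈ 2.4120.
MB = M / m = 4.32 / 2.4120 ≈ 1.791 billion.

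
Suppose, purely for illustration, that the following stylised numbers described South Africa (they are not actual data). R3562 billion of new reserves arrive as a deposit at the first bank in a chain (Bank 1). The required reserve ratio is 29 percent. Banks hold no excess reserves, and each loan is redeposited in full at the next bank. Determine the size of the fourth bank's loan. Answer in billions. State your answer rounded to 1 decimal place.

R905.2 billion

Each bank lends a fraction (1 − rr) = 0.7100 of the deposit it receives, so Bank 4 receives 3562·0.7100^3 and lends 3562·0.7100^4 ≈ 905.1641 billion.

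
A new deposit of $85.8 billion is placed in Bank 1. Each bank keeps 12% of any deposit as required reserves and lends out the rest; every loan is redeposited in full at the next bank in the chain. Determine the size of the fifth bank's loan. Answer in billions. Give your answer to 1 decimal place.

$45.3 billion

Each bank lends a fraction (1 − rr) = 0.8800 of the deposit it receives, so Bank 5 receives 85.8·0.8800^4 and lends 85.8·0.8800^5 ≈ 45.2794 billion.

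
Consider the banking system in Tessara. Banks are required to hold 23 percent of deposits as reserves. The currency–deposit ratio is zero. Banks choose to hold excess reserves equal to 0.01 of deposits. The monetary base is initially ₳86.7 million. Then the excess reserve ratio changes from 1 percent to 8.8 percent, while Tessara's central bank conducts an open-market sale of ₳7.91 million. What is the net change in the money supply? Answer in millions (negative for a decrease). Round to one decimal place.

-113.5 million

Before: m₁ = 1 / (0.23 + 0.01) ≈ 4.1667, MB₁ = 86.7, so M₁ = 4.1667 × 86.7 ≈ 361.2529 million.
After: m₂ = 1 / (0.23 + 0.088) ≈ 3.1447, MB₂ = 86.7 − 7.91 = 78.79, so M₂ = 3.1447 × 78.79 ≈ 247.7709 million.
ΔM = M₂ − M₁ = 247.7709 − 361.2529 = -113.482 million.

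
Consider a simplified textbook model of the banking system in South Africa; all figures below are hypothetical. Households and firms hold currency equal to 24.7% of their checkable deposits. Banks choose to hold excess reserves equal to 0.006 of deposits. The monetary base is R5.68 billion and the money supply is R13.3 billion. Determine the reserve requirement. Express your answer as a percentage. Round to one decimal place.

28.0%

Using m = M/MB = 13.3/5.68 ≈ 2.341549. Since m = (1 + c)/(c + rr + e), the denominator satisfies c + rr + e = (1 + c)/m = (1 + 0.247) / 2.341549 ≈ 0.532553.
With c = 0.247 and e = 0.006, the reserve requirement is 0.532553 − 0.247 − 0.006 = 0.279553.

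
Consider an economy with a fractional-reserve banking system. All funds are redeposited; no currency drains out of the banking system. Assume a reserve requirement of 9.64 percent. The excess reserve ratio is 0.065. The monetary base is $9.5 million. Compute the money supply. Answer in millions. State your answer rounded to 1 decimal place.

The money multiplier is m = 1 / (rr + e) = 1 / (0.0964 + 0.065) ≈ 6.1958.
So M = m × MB = 6.1958 × 9.5 = 58.8601 million.

$58.9 million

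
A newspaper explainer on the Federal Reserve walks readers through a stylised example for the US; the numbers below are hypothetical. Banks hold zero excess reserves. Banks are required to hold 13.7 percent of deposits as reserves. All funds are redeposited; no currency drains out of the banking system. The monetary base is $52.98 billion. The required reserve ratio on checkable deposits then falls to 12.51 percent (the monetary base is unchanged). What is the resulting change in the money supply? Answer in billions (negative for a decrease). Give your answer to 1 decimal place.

$36.8 billion

Initially m₁ = 1 / (0.137) ≈ 7.2993, so M₁ = 7.2993 × 52.98 ≈ 386.7169 billion.
After the change m₂ = 1 / (0.1251) ≈ 7.9936, so M₂ = 7.9936 × 52.98 ≈ 423.5009 billion.
ΔM = M₂ − M₁ = 423.5009 − 386.7169 = 36.784 billion.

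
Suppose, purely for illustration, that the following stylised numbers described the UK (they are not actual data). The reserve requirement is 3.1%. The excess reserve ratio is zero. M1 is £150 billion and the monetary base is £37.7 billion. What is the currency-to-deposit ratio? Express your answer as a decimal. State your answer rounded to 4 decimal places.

0.2943

Using m = M/MB = 150/37.7 ≈ 3.978780. From m = (1 + c)/(c + rr + e), rearranging gives 1 + c = m·(c + rr + e), so c·(1 − m) = m·(rr + e) − 1.
Hence c = [m·(rr + e) − 1]/(1 − m) = [3.978780 × (0.031 + 0) − 1] / (1 − 3.978780) ≈ 0.294301.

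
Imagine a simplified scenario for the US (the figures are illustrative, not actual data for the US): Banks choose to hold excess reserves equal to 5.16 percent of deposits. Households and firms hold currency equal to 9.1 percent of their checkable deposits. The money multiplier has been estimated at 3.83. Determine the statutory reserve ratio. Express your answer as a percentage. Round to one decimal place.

14.2%

Using m = 3.83. Since m = (1 + c)/(c + rr + e), the denominator satisfies c + rr + e = (1 + c)/m = (1 + 0.091) / 3.83 ≈ 0.284856.
With c = 0.091 and e = 0.0516, the statutory reserve ratio is 0.284856 − 0.091 − 0.0516 = 0.142256.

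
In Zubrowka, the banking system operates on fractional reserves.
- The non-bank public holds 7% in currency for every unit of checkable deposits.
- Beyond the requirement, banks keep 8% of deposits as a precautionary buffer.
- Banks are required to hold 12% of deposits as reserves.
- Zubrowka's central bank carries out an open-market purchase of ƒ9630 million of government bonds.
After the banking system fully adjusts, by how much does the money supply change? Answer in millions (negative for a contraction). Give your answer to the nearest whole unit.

The money multiplier is m = (1 + c) / (rr + e + c) = (1 + 0.07) / (0.12 + 0.08 + 0.07) ≈ 3.96296.
The purchase adds 9630 million of base, so ΔM = m × ΔMB = 3.96296 × (+9630) = 38163.3048 million.

ƒ38163 million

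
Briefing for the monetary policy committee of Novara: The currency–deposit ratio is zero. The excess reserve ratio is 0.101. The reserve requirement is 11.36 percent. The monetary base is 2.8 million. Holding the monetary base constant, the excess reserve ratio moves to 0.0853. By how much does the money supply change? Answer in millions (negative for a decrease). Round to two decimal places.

Initially m₁ = 1 / (0.1136 + 0.101) ≈ 4.6598, so M₁ = 4.6598 × 2.8 ≈ 13.0474 million.
After the change m₂ = 1 / (0.1136 + 0.0853) ≈ 5.0277, so M₂ = 5.0277 × 2.8 ≈ 14.0776 million.
ΔM = M₂ − M₁ = 14.0776 − 13.0474 = 1.0302 million.

1.03 million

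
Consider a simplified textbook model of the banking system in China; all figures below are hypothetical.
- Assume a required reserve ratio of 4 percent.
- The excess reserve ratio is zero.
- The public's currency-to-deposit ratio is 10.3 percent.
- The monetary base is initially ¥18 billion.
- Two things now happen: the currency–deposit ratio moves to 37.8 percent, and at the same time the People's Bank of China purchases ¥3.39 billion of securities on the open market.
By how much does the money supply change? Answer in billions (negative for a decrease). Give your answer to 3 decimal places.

-68.324 billion

Before: m₁ = (1 + 0.103) / (0.04 + 0.103) ≈ 7.713287, MB₁ = 18, so M₁ = 7.713287 × 18 ≈ 138.8392 billion.
After: m₂ = (1 + 0.378) / (0.04 + 0.378) ≈ 3.296651, MB₂ = 18 + 3.39 = 21.39, so M₂ = 3.296651 × 21.39 ≈ 70.5154 billion.
ΔM = M₂ − M₁ = 70.5154 − 138.8392 = -68.3238 billion.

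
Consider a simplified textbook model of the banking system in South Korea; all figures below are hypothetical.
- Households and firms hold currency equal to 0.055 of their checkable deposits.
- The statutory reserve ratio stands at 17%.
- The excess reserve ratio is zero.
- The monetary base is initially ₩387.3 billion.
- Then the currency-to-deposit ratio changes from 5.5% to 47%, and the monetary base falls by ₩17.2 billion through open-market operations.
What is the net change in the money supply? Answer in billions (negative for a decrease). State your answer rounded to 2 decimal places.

Before: m₁ = (1 + 0.055) / (0.17 + 0.055) ≈ 4.688889, MB₁ = 387.3, so M₁ = 4.688889 × 387.3 ≈ 1816.0067 billion.
After: m₂ = (1 + 0.47) / (0.17 + 0.47) = 2.296875, MB₂ = 387.3 − 17.2 = 370.1, so M₂ = 2.296875 × 370.1 ≈ 850.0734 billion.
ΔM = M₂ − M₁ = 850.0734 − 1816.0067 = -965.9333 billion.

-965.93 billion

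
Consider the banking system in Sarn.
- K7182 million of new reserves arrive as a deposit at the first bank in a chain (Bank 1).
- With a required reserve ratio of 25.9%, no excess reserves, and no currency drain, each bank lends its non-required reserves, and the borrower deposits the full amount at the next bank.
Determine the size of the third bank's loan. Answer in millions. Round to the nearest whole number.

K2922 million

Each bank lends a fraction (1 − rr) = 0.7410 of the deposit it receives, so Bank 3 receives 7182·0.7410^2 and lends 7182·0.7410^3 ≈ 2922.1333 million.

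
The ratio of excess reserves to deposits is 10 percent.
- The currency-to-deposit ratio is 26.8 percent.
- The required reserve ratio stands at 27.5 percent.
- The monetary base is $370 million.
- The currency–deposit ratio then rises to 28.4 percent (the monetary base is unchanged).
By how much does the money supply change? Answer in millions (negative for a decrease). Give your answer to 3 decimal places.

Initially m₁ = (1 + 0.268) / (0.275 + 0.1 + 0.268) ≈ 1.9720062, so M₁ = 1.9720062 × 370 ≈ 729.6423 million.
After the change m₂ = (1 + 0.284) / (0.275 + 0.1 + 0.284) ≈ 1.9484067, so M₂ = 1.9484067 × 370 ≈ 720.9105 million.
ΔM = M₂ − M₁ = 720.9105 − 729.6423 = -8.7318 million.

-8.732 million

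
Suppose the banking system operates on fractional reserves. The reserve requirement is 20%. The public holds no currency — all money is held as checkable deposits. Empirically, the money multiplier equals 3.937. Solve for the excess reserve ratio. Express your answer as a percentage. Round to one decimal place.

Using m = 3.937. Since m = (1 + c)/(c + rr + e), the denominator satisfies c + rr + e = (1 + c)/m = (1 + 0) / 3.937 ≈ 0.254001.
With c = 0 and rr = 0.2, the excess reserve ratio is 0.254001 − 0 − 0.2 = 0.054001.

5.4%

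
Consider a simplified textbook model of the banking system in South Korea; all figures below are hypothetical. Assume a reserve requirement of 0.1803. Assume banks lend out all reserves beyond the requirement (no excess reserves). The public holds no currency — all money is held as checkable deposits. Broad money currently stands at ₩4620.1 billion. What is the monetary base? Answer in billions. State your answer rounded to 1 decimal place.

With no currency drain and no excess reserves, the money multiplier is m = 1/rr = 1/0.1803 ≈ 5.546312.
The monetary base is MB = M / m = 4620.1 / 5.546312 ≈ 833.004 billion.

₩833.0 billion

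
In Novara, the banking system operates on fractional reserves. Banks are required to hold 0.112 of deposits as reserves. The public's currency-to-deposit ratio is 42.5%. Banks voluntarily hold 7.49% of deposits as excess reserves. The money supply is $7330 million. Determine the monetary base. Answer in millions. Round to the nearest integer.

The money multiplier is m = (1 + c) / (rr + e + c) = (1 + 0.425) / (0.112 + 0.0749 + 0.425) ≈ 2.32881.
MB = M / m = 7330 / 2.32881 ≈ 3147.5303 million.

$3148 million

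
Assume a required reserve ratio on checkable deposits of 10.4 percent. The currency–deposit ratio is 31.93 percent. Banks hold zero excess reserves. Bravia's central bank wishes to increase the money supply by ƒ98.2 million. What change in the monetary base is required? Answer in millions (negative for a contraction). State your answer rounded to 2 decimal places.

ƒ31.51 million

The money multiplier is m = (1 + c) / (rr + c) = (1 + 0.3193) / (0.104 + 0.3193) ≈ 3.11670.
ΔMB = ΔM / m = (+98.2) / 3.11670 ≈ 31.5077 million.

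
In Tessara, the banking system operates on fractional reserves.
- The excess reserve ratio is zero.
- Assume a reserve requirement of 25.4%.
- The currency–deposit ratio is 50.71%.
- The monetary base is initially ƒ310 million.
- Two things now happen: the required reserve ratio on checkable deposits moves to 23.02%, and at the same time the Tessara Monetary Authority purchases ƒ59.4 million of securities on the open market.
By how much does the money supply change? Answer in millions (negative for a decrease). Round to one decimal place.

ƒ141.2 million

Before: m₁ = (1 + 0.5071) / (0.254 + 0.5071) ≈ 1.98016, MB₁ = 310, so M₁ = 1.98016 × 310 = 613.8496 million.
After: m₂ = (1 + 0.5071) / (0.2302 + 0.5071) ≈ 2.04408, MB₂ = 310 + 59.4 = 369.4, so M₂ = 2.04408 × 369.4 ≈ 755.0832 million.
ΔM = M₂ − M₁ = 755.0832 − 613.8496 = 141.2336 million.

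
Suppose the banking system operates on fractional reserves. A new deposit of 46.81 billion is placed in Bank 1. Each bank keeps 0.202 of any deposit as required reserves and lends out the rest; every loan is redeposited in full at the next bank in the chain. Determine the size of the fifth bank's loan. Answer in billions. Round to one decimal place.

Each bank lends a fraction (1 − rr) = 0.7980 of the deposit it receives, so Bank 5 receives 46.81·0.7980^4 and lends 46.81·0.7980^5 ≈ 15.1479 billion.

15.1 billion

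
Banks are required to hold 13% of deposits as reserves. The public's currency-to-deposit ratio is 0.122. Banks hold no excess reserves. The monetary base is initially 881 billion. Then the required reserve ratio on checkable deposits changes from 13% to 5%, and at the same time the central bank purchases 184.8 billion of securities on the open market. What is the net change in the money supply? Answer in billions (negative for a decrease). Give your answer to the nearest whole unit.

3030 billion

Before: m₁ = (1 + 0.122) / (0.13 + 0.122) ≈ 4.45238, MB₁ = 881, so M₁ = 4.45238 × 881 ≈ 3922.5468 billion.
After: m₂ = (1 + 0.122) / (0.05 + 0.122) ≈ 6.52326, MB₂ = 881 + 184.8 = 1065.8, so M₂ = 6.52326 × 1065.8 ≈ 6952.4905 billion.
ΔM = M₂ − M₁ = 6952.4905 − 3922.5468 = 3029.9437 billion.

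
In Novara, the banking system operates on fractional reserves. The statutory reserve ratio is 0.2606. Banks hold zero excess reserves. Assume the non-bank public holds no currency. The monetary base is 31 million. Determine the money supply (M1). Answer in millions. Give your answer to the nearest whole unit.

119 million

With no currency drain or excess reserves, the money multiplier is m = 1/rr = 1/0.2606 ≈ 3.8373.
Money supply M = m × MB = 3.8373 × 31 = 118.9563 million.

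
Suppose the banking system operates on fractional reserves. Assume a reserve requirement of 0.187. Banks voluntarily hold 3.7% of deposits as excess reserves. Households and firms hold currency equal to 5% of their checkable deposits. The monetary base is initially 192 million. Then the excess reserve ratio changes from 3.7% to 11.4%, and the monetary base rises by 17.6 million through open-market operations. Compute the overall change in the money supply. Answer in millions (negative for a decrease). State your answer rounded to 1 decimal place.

Before: m₁ = (1 + 0.05) / (0.187 + 0.037 + 0.05) ≈ 3.83212, MB₁ = 192, so M₁ = 3.83212 × 192 ≈ 735.767 million.
After: m₂ = (1 + 0.05) / (0.187 + 0.114 + 0.05) ≈ 2.99145, MB₂ = 192 + 17.6 = 209.6, so M₂ = 2.99145 × 209.6 ≈ 627.0079 million.
ΔM = M₂ − M₁ = 627.0079 − 735.767 = -108.7591 million.

-108.8 million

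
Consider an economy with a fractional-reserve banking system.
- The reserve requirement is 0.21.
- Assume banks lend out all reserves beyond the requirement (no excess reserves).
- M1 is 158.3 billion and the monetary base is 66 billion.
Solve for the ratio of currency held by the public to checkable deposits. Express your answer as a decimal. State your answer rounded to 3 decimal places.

Using m = M/MB = 158.3/66 ≈ 2.398485. From m = (1 + c)/(c + rr + e), rearranging gives 1 + c = m·(c + rr + e), so c·(1 − m) = m·(rr + e) − 1.
Hence c = [m·(rr + e) − 1]/(1 − m) = [2.398485 × (0.21 + 0) − 1] / (1 − 2.398485) ≈ 0.354897.

0.355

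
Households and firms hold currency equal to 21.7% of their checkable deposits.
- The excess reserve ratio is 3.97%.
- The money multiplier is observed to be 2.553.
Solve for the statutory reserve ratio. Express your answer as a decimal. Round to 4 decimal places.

Using m = 2.553. Since m = (1 + c)/(c + rr + e), the denominator satisfies c + rr + e = (1 + c)/m = (1 + 0.217) / 2.553 ≈ 0.476694.
With c = 0.217 and e = 0.0397, the statutory reserve ratio is 0.476694 − 0.217 − 0.0397 = 0.219994.

0.2200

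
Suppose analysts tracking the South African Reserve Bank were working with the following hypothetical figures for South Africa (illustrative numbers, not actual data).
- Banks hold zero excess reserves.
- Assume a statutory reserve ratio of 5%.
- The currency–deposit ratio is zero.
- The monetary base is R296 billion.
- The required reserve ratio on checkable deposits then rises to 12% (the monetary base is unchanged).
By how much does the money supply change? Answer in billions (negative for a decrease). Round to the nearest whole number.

Initially m₁ = 1 / (0.05) = 20, so M₁ = 20 × 296 = 5920 billion.
After the change m₂ = 1 / (0.12) ≈ 8.3333, so M₂ = 8.3333 × 296 = 2466.6568 billion.
ΔM = M₂ − M₁ = 2466.6568 − 5920 = -3453.3432 billion.

-3453 billion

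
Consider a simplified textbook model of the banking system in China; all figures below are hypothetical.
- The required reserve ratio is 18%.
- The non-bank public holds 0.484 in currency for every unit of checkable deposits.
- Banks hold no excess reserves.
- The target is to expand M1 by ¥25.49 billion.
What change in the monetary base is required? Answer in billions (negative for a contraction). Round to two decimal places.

¥11.41 billion

The money multiplier is m = (1 + c) / (rr + c) = (1 + 0.484) / (0.18 + 0.484) ≈ 2.23494.
ΔMB = ΔM / m = (+25.49) / 2.23494 ≈ 11.4052 billion.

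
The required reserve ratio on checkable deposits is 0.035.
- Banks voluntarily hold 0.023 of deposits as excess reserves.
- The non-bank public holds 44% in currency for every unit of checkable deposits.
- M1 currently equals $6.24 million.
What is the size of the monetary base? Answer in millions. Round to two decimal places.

The money multiplier is m = (1 + c) / (rr + e + c) = (1 + 0.44) / (0.035 + 0.023 + 0.44) ≈ 2.8916.
MB = M / m = 6.24 / 2.8916 ≈ 2.158 million.

$2.16 million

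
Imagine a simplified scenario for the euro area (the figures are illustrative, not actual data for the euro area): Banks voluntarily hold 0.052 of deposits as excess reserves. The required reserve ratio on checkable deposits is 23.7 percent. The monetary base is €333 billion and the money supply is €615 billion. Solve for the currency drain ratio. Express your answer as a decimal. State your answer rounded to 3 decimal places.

0.551

Using m = M/MB = 615/333 ≈ 1.846847. From m = (1 + c)/(c + rr + e), rearranging gives 1 + c = m·(c + rr + e), so c·(1 − m) = m·(rr + e) − 1.
Hence c = [m·(rr + e) − 1]/(1 − m) = [1.846847 × (0.237 + 0.052) − 1] / (1 − 1.846847) ≈ 0.550585.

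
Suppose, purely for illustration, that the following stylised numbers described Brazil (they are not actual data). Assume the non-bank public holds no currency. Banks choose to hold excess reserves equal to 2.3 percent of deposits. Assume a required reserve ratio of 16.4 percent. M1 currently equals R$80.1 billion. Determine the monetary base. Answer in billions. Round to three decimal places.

R$14.979 billion

The money multiplier is m = 1 / (rr + e) = 1 / (0.164 + 0.023) ≈ 5.347594.
MB = M / m = 80.1 / 5.347594 ≈ 14.9787 billion.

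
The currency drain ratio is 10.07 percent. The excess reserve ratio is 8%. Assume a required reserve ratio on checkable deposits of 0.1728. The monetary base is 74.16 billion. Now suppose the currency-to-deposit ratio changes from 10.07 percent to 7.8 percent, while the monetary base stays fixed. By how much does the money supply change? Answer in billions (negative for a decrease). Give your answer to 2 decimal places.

Initially m₁ = (1 + 0.1007) / (0.1728 + 0.08 + 0.1007) ≈ 3.11372, so M₁ = 3.11372 × 74.16 ≈ 230.9135 billion.
After the change m₂ = (1 + 0.078) / (0.1728 + 0.08 + 0.078) ≈ 3.25877, so M₂ = 3.25877 × 74.16 ≈ 241.6704 billion.
ΔM = M₂ − M₁ = 241.6704 − 230.9135 = 10.7569 billion.

10.76 billion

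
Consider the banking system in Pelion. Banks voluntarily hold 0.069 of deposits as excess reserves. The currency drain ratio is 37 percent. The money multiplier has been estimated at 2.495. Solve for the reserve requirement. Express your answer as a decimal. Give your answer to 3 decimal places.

0.110

Using m = 2.495. Since m = (1 + c)/(c + rr + e), the denominator satisfies c + rr + e = (1 + c)/m = (1 + 0.37) / 2.495 ≈ 0.549098.
With c = 0.37 and e = 0.069, the reserve requirement is 0.549098 − 0.37 − 0.069 = 0.110098.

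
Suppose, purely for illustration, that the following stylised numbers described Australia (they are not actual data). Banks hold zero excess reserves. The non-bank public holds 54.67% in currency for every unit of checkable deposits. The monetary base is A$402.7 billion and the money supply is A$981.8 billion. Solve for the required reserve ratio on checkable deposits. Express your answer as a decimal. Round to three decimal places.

0.088

Using m = M/MB = 981.8/402.7 ≈ 2.438043. Since m = (1 + c)/(c + rr + e), the denominator satisfies c + rr + e = (1 + c)/m = (1 + 0.5467) / 2.438043 ≈ 0.634402.
With c = 0.5467 and e = 0, the required reserve ratio on checkable deposits is 0.634402 − 0.5467 − 0 = 0.087702.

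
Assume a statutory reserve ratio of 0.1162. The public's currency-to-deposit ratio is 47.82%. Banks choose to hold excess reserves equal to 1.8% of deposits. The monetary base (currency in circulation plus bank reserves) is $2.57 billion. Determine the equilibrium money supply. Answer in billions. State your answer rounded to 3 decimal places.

The money multiplier is m = (1 + c) / (rr + e + c) = (1 + 0.4782) / (0.1162 + 0.018 + 0.4782) ≈ 2.41378.
So M = m × MB = 2.41378 × 2.57 ≈ 6.2034 billion.

$6.203 billion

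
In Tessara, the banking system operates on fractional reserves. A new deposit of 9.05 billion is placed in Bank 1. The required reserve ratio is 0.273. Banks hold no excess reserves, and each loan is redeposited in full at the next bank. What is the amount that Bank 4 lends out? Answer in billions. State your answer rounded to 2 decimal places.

2.53 billion

Each bank lends a fraction (1 − rr) = 0.7270 of the deposit it receives, so Bank 4 receives 9.05·0.7270^3 and lends 9.05·0.7270^4 ≈ 2.5281 billion.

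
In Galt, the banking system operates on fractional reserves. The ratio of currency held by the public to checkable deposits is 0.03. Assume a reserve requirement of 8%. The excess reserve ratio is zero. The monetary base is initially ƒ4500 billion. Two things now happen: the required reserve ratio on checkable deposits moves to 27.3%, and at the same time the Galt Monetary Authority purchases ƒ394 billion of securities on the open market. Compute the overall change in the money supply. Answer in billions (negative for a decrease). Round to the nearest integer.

Before: m₁ = (1 + 0.03) / (0.08 + 0.03) ≈ 9.36364, MB₁ = 4500, so M₁ = 9.36364 × 4500 = 42136.38 billion.
After: m₂ = (1 + 0.03) / (0.273 + 0.03) ≈ 3.39934, MB₂ = 4500 + 394 = 4894, so M₂ = 3.39934 × 4894 ≈ 16636.37 billion.
ΔM = M₂ − M₁ = 16636.37 − 42136.38 = -25500.01 billion.

-25500 billion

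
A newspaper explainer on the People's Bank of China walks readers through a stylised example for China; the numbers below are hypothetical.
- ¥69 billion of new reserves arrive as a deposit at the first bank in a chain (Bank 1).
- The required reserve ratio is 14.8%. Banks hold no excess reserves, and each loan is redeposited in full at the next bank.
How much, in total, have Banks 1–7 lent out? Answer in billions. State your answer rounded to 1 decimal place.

¥267.8 billion

Bank i lends (1 − rr)^i of the original deposit: Bank 1 lends 69·0.8520 = 58.7880, Bank 2 lends 69·0.8520² ≈ 50.0874, and so on.
Summing a geometric series: total = 69·[0.8520·(1 − 0.8520^7) / (1 − 0.8520)] ≈ 267.7656 billion.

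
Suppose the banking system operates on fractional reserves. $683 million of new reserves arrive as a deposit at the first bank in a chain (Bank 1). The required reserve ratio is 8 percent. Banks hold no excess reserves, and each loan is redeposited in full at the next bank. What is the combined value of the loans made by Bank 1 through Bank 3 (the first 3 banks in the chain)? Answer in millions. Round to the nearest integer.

Bank i lends (1 − rr)^i of the original deposit: Bank 1 lends 683·0.9200 = 628.3600, Bank 2 lends 683·0.9200² = 578.0912, and so on.
Summing a geometric series: total = 683·[0.9200·(1 − 0.9200^3) / (1 − 0.9200)] ≈ 1738.2951 million.

$1738 million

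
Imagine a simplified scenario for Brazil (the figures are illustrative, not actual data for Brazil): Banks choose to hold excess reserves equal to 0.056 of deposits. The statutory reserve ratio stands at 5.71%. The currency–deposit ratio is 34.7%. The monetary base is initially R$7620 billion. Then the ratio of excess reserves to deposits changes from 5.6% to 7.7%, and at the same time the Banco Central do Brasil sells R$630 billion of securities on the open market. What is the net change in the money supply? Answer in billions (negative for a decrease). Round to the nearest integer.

-2738 billion

Before: m₁ = (1 + 0.347) / (0.0571 + 0.056 + 0.347) ≈ 2.92762, MB₁ = 7620, so M₁ = 2.92762 × 7620 = 22308.4644 billion.
After: m₂ = (1 + 0.347) / (0.0571 + 0.077 + 0.347) ≈ 2.79983, MB₂ = 7620 − 630 = 6990, so M₂ = 2.79983 × 6990 = 19570.8117 billion.
ΔM = M₂ − M₁ = 19570.8117 − 22308.4644 = -2737.6527 billion.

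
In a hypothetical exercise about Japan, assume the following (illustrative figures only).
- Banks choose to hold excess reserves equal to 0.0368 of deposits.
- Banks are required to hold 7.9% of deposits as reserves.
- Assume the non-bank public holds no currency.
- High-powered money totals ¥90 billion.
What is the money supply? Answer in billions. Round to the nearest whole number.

The money multiplier is m = 1 / (rr + e) = 1 / (0.079 + 0.0368) ≈ 8.6356.
So M = m × MB = 8.6356 × 90 = 777.204 billion.

¥777 billion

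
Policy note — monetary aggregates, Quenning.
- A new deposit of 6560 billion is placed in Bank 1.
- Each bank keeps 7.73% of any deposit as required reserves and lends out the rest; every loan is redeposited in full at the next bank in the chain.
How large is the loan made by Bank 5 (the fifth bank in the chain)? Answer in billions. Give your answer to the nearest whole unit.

Each bank lends a fraction (1 − rr) = 0.9227 of the deposit it receives, so Bank 5 receives 6560·0.9227^4 and lends 6560·0.9227^5 ≈ 4387.3920 billion.

4387 billion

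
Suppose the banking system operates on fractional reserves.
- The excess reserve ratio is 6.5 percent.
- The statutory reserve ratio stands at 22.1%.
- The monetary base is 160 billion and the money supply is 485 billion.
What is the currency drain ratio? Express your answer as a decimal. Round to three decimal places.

Using m = M/MB = 485/160 = 3.031250. From m = (1 + c)/(c + rr + e), rearranging gives 1 + c = m·(c + rr + e), so c·(1 − m) = m·(rr + e) − 1.
Hence c = [m·(rr + e) − 1]/(1 − m) = [3.031250 × (0.221 + 0.065) − 1] / (1 − 3.031250) ≈ 0.065508.

0.066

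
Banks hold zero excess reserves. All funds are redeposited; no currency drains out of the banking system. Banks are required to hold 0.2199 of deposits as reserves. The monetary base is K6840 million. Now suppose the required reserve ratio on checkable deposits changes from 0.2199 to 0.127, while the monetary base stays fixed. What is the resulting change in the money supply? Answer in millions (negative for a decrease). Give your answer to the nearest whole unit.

Initially m₁ = 1 / (0.2199) ≈ 4.54752, so M₁ = 4.54752 × 6840 = 31105.0368 million.
After the change m₂ = 1 / (0.127) ≈ 7.87402, so M₂ = 7.87402 × 6840 = 53858.2968 million.
ΔM = M₂ − M₁ = 53858.2968 − 31105.0368 = 22753.26 million.

K22753 million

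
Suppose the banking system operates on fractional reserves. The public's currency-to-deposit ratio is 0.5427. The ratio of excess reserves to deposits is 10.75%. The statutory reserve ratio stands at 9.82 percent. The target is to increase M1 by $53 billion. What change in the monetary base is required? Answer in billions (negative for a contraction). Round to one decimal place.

$25.7 billion

The money multiplier is m = (1 + c) / (rr + e + c) = (1 + 0.5427) / (0.0982 + 0.1075 + 0.5427) ≈ 2.0613.
ΔMB = ΔM / m = (+53) / 2.0613 ≈ 25.7119 billion.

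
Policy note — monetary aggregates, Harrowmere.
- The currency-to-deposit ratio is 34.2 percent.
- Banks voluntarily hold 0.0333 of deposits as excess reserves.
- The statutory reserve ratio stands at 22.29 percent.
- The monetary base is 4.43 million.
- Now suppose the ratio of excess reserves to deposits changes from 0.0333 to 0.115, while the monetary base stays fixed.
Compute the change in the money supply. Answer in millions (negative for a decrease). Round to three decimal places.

-1.194 million

Initially m₁ = (1 + 0.342) / (0.2229 + 0.0333 + 0.342) ≈ 2.24340, so M₁ = 2.24340 × 4.43 ≈ 9.9383 million.
After the change m₂ = (1 + 0.342) / (0.2229 + 0.115 + 0.342) ≈ 1.97382, so M₂ = 1.97382 × 4.43 ≈ 8.744 million.
ΔM = M₂ − M₁ = 8.744 − 9.9383 = -1.1943 million.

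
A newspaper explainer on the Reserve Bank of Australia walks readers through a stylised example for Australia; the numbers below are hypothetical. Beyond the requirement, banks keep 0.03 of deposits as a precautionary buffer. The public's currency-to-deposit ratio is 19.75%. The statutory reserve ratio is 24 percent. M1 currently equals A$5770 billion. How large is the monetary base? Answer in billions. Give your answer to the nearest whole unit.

A$2253 billion

The money multiplier is m = (1 + c) / (rr + e + c) = (1 + 0.1975) / (0.24 + 0.03 + 0.1975) ≈ 2.56150.
MB = M / m = 5770 / 2.56150 ≈ 2252.5864 billion.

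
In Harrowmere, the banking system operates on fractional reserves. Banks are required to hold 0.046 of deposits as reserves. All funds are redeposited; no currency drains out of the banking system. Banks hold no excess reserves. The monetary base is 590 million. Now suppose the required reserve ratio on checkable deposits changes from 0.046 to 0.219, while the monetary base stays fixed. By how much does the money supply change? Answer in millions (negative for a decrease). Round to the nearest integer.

Initially m₁ = 1 / (0.046) ≈ 21.7391, so M₁ = 21.7391 × 590 = 12826.069 million.
After the change m₂ = 1 / (0.219) ≈ 4.5662, so M₂ = 4.5662 × 590 = 2694.058 million.
ΔM = M₂ − M₁ = 2694.058 − 12826.069 = -10132.011 million.

-10132 million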